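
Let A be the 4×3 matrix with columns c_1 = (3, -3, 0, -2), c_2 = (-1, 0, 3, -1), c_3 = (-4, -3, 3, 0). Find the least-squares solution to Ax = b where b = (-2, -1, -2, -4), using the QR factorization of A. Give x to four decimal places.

x = (0.2525, -0.3232, 0.2929)

q_1 = c_1/‖c_1‖ = (3, -3, 0, -2)/4.6904 = (0.6396, -0.6396, 0.0000, -0.4264).
r_{12} = q_1·c_2 = -0.2132.
u_2 = c_2 + 0.2132·q_1 = (-0.8636, -0.1364, 3.0000, -1.0909).
‖u_2‖ = 3.3098, so q_2 = (-0.2609, -0.0412, 0.9064, -0.3296).
r_{13} = q_1·c_3 = -0.6396; r_{23} = q_2·c_3 = 3.8866.
u_3 = c_3 + 0.6396·q_1 − 3.8866·q_2 = (-2.5768, -3.2490, -0.5228, 1.0083).
‖u_3‖ = 4.2995, so q_3 = (-0.5993, -0.7557, -0.1216, 0.2345).
Qᵀb = (1.0660, 0.0687, 1.2594).
Back-substitute: x_3 = 1.2594/4.2995 = 0.2929.
x_2 = (0.0687 − 3.8866·0.2929)/3.3098 = -0.3232.
x_1 = (1.0660 + 0.2132·(-0.3232) + 0.6396·0.2929)/4.6904 = 0.2525.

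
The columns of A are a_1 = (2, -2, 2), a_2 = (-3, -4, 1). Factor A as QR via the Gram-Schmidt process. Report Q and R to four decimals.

Q = [[0.5774, -0.7383], [-0.5774, -0.6712], [0.5774, 0.0671]], R = [[3.4641, 1.1547], [0.0000, 4.9666]]

a_1 = (2, -2, 2); ‖a_1‖ = 3.4641, so q_1 = (0.5774, -0.5774, 0.5774).
q_1·a_2 = 0.5774·(-3) + (-0.5774)·(-4) + 0.5774·1 = 1.1547.
u_2 = a_2 − 1.1547·q_1 = (-3.6667, -3.3333, 0.3333).
‖u_2‖ = 4.9666, so q_2 = (-0.7383, -0.6712, 0.0671).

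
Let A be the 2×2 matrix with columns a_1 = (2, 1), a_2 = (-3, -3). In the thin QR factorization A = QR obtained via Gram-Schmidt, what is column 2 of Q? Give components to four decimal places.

e_2 = (0.4472, -0.8944)

a_1 = (2, 1); ‖a_1‖ = 2.2361, so e_1 = (0.8944, 0.4472).
e_1·a_2 = 0.8944·(-3) + 0.4472·(-3) = -4.0249.
u_2 = a_2 + 4.0249·e_1 = (0.6000, -1.2000).
‖u_2‖ = 1.3416, so e_2 = (0.4472, -0.8944).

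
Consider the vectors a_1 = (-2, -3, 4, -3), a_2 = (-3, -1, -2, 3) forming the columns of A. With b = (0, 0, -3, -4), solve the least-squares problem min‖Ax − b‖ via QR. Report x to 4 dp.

x = (-0.0593, -0.2815)

a_1 = (-2, -3, 4, -3); ‖a_1‖ = 6.1644, so e_1 = (-0.3244, -0.4867, 0.6489, -0.4867).
e_1·a_2 = (-0.3244)·(-3) + (-0.4867)·(-1) + 0.6489·(-2) + (-0.4867)·3 = -1.2978.
u_2 = a_2 + 1.2978·e_1 = (-3.4211, -1.6316, -1.1579, 2.3684).
‖u_2‖ = 4.6169, so e_2 = (-0.7410, -0.3534, -0.2508, 0.5130).
Qᵀb = (0.0000, -1.2996).
Back-substitute: x_2 = -1.2996/4.6169 = -0.2815.
x_1 = (0.0000 + 1.2978·(-0.2815))/6.1644 = -0.0593.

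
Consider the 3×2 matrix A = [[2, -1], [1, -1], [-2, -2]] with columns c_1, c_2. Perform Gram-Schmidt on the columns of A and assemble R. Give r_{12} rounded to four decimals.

e_1 = c_1/‖c_1‖ = (2, 1, -2)/3.0000 = (0.6667, 0.3333, -0.6667).
r_{12} = e_1·c_2 = 0.3333.

r_{12} = 0.3333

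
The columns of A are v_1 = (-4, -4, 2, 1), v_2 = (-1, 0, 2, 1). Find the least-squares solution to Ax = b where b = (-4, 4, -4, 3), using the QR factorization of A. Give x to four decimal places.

x = (-0.1489, 0.0567)

q_1 = v_1/‖v_1‖ = (-4, -4, 2, 1)/6.0828 = (-0.6576, -0.6576, 0.3288, 0.1644).
r_{12} = q_1·v_2 = 1.4796.
u_2 = v_2 − 1.4796·q_1 = (-0.0270, 0.9730, 1.5135, 0.7568).
‖u_2‖ = 1.9521, so q_2 = (-0.0138, 0.4984, 0.7753, 0.3877).
Qᵀb = (-0.8220, 0.1108).
Back-substitute: x_2 = 0.1108/1.9521 = 0.0567.
x_1 = (-0.8220 − 1.4796·0.0567)/6.0828 = -0.1489.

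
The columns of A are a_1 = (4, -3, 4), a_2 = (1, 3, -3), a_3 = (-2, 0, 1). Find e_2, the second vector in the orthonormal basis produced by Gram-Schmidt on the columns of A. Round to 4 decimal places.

e_2 = (0.7690, 0.5080, -0.3880)

e_1 = a_1/‖a_1‖ = (4, -3, 4)/6.4031 = (0.6247, -0.4685, 0.6247).
r_{12} = e_1·a_2 = -2.6550.
u_2 = a_2 + 2.6550·e_1 = (2.6585, 1.7561, -1.3415).
‖u_2‖ = 3.4571, so e_2 = (0.7690, 0.5080, -0.3880).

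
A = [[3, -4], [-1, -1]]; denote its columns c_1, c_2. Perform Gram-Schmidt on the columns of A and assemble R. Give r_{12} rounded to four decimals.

e_1 = c_1/‖c_1‖ = (3, -1)/3.1623 = (0.9487, -0.3162).
r_{12} = e_1·c_2 = -3.4785.

r_{12} = -3.4785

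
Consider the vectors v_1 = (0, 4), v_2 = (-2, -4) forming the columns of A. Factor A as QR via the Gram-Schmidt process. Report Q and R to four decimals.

v_1 = (0, 4); ‖v_1‖ = 4.0000, so e_1 = (0.0000, 1.0000).
e_1·v_2 = 0.0000·(-2) + 1.0000·(-4) = -4.0000.
u_2 = v_2 + 4.0000·e_1 = (-2.0000, 0.0000).
‖u_2‖ = 2.0000, so e_2 = (-1.0000, 0.0000).

Q = [[0.0000, -1.0000], [1.0000, 0.0000]], R = [[4.0000, -4.0000], [0.0000, 2.0000]]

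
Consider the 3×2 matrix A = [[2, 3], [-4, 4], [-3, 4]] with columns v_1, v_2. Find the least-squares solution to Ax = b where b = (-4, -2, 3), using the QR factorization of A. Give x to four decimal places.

e_1 = v_1/‖v_1‖ = (2, -4, -3)/5.3852 = (0.3714, -0.7428, -0.5571).
r_{12} = e_1·v_2 = -4.0853.
u_2 = v_2 + 4.0853·e_1 = (4.5172, 0.9655, 1.7241).
‖u_2‖ = 4.9306, so e_2 = (0.9162, 0.1958, 0.3497).
Qᵀb = (-1.6713, -3.0073).
Back-substitute: x_2 = -3.0073/4.9306 = -0.6099.
x_1 = (-1.6713 + 4.0853·(-0.6099))/5.3852 = -0.7730.

x = (-0.7730, -0.6099)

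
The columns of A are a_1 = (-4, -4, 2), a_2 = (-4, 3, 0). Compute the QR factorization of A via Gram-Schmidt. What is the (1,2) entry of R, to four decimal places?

r_{12} = 0.6667

e_1 = a_1/‖a_1‖ = (-4, -4, 2)/6.0000 = (-0.6667, -0.6667, 0.3333).
r_{12} = e_1·a_2 = 0.6667.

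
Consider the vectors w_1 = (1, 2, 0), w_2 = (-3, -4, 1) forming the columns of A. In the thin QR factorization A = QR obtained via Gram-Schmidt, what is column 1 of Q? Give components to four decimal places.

q_1 = (0.4472, 0.8944, 0.0000)

w_1 = (1, 2, 0); ‖w_1‖ = 2.2361, so q_1 = (0.4472, 0.8944, 0.0000).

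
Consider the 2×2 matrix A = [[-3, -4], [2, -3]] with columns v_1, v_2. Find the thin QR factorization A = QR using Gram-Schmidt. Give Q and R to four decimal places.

Q = [[-0.8321, -0.5547], [0.5547, -0.8321]], R = [[3.6056, 1.6641], [0.0000, 4.7150]]

e_1 = v_1/‖v_1‖ = (-3, 2)/3.6056 = (-0.8321, 0.5547).
r_{12} = e_1·v_2 = 1.6641.
u_2 = v_2 − 1.6641·e_1 = (-2.6154, -3.9231).
‖u_2‖ = 4.7150, so e_2 = (-0.5547, -0.8321).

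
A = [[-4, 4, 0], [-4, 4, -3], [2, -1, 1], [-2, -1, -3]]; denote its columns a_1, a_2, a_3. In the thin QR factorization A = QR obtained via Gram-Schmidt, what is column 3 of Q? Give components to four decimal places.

e_3 = (0.6580, -0.7237, -0.1974, -0.0658)

e_1 = a_1/‖a_1‖ = (-4, -4, 2, -2)/6.3246 = (-0.6325, -0.6325, 0.3162, -0.3162).
r_{12} = e_1·a_2 = -5.0596.
u_2 = a_2 + 5.0596·e_1 = (0.8000, 0.8000, 0.6000, -2.6000).
‖u_2‖ = 2.8983, so e_2 = (0.2760, 0.2760, 0.2070, -0.8971).
r_{13} = e_1·a_3 = 3.1623; r_{23} = e_2·a_3 = 2.0702.
u_3 = a_3 − 3.1623·e_1 − 2.0702·e_2 = (1.4286, -1.5714, -0.4286, -0.1429).
‖u_3‖ = 2.1712, so e_3 = (0.6580, -0.7237, -0.1974, -0.0658).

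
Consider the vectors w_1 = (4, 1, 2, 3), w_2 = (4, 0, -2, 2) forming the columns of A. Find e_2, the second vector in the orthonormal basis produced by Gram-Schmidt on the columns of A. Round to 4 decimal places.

e_1 = w_1/‖w_1‖ = (4, 1, 2, 3)/5.4772 = (0.7303, 0.1826, 0.3651, 0.5477).
r_{12} = e_1·w_2 = 3.2863.
u_2 = w_2 − 3.2863·e_1 = (1.6000, -0.6000, -3.2000, 0.2000).
‖u_2‖ = 3.6332, so e_2 = (0.4404, -0.1651, -0.8808, 0.0550).

e_2 = (0.4404, -0.1651, -0.8808, 0.0550)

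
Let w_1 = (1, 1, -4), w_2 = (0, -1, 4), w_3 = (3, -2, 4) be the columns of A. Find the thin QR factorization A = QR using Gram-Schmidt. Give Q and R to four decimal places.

w_1 = (1, 1, -4); ‖w_1‖ = 4.2426, so q_1 = (0.2357, 0.2357, -0.9428).
q_1·w_2 = 0.2357·0 + 0.2357·(-1) + (-0.9428)·4 = -4.0069.
u_2 = w_2 + 4.0069·q_1 = (0.9444, -0.0556, 0.2222).
‖u_2‖ = 0.9718, so q_2 = (0.9718, -0.0572, 0.2287).
q_1·w_3 = 0.2357·3 + 0.2357·(-2) + (-0.9428)·4 = -3.5355; q_2·w_3 = 0.9718·3 + (-0.0572)·(-2) + 0.2287·4 = 3.9445.
u_3 = w_3 + 3.5355·q_1 − 3.9445·q_2 = (0.0000, -0.9412, -0.2353).
‖u_3‖ = 0.9701, so q_3 = (0.0000, -0.9701, -0.2425).

Q = [[0.2357, 0.9718, 0.0000], [0.2357, -0.0572, -0.9701], [-0.9428, 0.2287, -0.2425]], R = [[4.2426, -4.0069, -3.5355], [0.0000, 0.9718, 3.9445], [0.0000, 0.0000, 0.9701]]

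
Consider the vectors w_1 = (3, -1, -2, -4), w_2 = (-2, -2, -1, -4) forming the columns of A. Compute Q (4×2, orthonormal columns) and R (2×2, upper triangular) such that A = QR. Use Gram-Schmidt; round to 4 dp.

Q = [[0.5477, -0.7912], [-0.1826, -0.3568], [-0.3651, -0.0155], [-0.7303, -0.4964]], R = [[5.4772, 2.5560], [0.0000, 4.2973]]

w_1 = (3, -1, -2, -4); ‖w_1‖ = 5.4772, so q_1 = (0.5477, -0.1826, -0.3651, -0.7303).
q_1·w_2 = 0.5477·(-2) + (-0.1826)·(-2) + (-0.3651)·(-1) + (-0.7303)·(-4) = 2.5560.
u_2 = w_2 − 2.5560·q_1 = (-3.4000, -1.5333, -0.0667, -2.1333).
‖u_2‖ = 4.2973, so q_2 = (-0.7912, -0.3568, -0.0155, -0.4964).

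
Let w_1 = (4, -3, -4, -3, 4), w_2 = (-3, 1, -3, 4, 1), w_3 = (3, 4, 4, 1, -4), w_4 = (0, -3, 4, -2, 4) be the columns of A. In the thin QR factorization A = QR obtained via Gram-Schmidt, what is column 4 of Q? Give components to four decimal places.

w_1 = (4, -3, -4, -3, 4); ‖w_1‖ = 8.1240, so q_1 = (0.4924, -0.3693, -0.4924, -0.3693, 0.4924).
q_1·w_2 = 0.4924·(-3) + (-0.3693)·1 + (-0.4924)·(-3) + (-0.3693)·4 + 0.4924·1 = -1.3540.
u_2 = w_2 + 1.3540·q_1 = (-2.3333, 0.5000, -3.6667, 3.5000, 1.6667).
‖u_2‖ = 5.8452, so q_2 = (-0.3992, 0.0855, -0.6273, 0.5988, 0.2851).
q_1·w_3 = 0.4924·3 + (-0.3693)·4 + (-0.4924)·4 + (-0.3693)·1 + 0.4924·(-4) = -4.3082; q_2·w_3 = (-0.3992)·3 + 0.0855·4 + (-0.6273)·4 + 0.5988·1 + 0.2851·(-4) = -3.9063.
u_3 = w_3 + 4.3082·q_1 + 3.9063·q_2 = (3.5619, 2.7432, -0.5716, 1.7481, -0.7650).
‖u_3‖ = 4.9173, so q_3 = (0.7244, 0.5579, -0.1162, 0.3555, -0.1556).
q_1·w_4 = 0.4924·0 + (-0.3693)·(-3) + (-0.4924)·4 + (-0.3693)·(-2) + 0.4924·4 = 1.8464; q_2·w_4 = (-0.3992)·0 + 0.0855·(-3) + (-0.6273)·4 + 0.5988·(-2) + 0.2851·4 = -2.8228; q_3·w_4 = 0.7244·0 + 0.5579·(-3) + (-0.1162)·4 + 0.3555·(-2) + (-0.1556)·4 = -3.4719.
u_4 = w_4 − 1.8464·q_1 + 2.8228·q_2 + 3.4719·q_3 = (0.4789, -0.1399, 2.7348, 1.6063, 3.3557).
‖u_4‖ = 4.6442, so q_4 = (0.1031, -0.0301, 0.5889, 0.3459, 0.7226).

q_4 = (0.1031, -0.0301, 0.5889, 0.3459, 0.7226)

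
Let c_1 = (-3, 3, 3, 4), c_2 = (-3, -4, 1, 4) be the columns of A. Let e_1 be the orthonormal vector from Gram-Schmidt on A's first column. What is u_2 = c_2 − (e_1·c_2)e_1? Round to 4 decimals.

c_1 = (-3, 3, 3, 4); ‖c_1‖ = 6.5574, so e_1 = (-0.4575, 0.4575, 0.4575, 0.6100).
e_1·c_2 = (-0.4575)·(-3) + 0.4575·(-4) + 0.4575·1 + 0.6100·4 = 2.4400.
u_2 = c_2 − 2.4400·e_1 = (-1.8837, -5.1163, -0.1163, 2.5116).

u_2 = (-1.8837, -5.1163, -0.1163, 2.5116)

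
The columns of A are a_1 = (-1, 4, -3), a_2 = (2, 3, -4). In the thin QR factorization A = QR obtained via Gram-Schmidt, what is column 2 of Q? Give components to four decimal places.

q_2 = (0.8832, -0.1194, -0.4535)

a_1 = (-1, 4, -3); ‖a_1‖ = 5.0990, so q_1 = (-0.1961, 0.7845, -0.5883).
q_1·a_2 = (-0.1961)·2 + 0.7845·3 + (-0.5883)·(-4) = 4.3146.
u_2 = a_2 − 4.3146·q_1 = (2.8462, -0.3846, -1.4615).
‖u_2‖ = 3.2225, so q_2 = (0.8832, -0.1194, -0.4535).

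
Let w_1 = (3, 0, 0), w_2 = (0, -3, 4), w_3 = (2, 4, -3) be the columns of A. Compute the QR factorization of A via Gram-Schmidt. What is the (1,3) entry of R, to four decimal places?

e_1 = w_1/‖w_1‖ = (3, 0, 0)/3.0000 = (1.0000, 0.0000, 0.0000).
r_{13} = e_1·w_3 = 2.0000.

r_{13} = 2.0000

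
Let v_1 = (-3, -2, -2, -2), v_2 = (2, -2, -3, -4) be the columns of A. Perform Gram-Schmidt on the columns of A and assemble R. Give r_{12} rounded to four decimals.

v_1 = (-3, -2, -2, -2); ‖v_1‖ = 4.5826, so e_1 = (-0.6547, -0.4364, -0.4364, -0.4364).
r_{12} = e_1·v_2 = 2.6186.

r_{12} = 2.6186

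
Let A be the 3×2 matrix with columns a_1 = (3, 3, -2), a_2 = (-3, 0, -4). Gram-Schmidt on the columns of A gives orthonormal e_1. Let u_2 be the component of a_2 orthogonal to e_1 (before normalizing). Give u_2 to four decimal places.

a_1 = (3, 3, -2); ‖a_1‖ = 4.6904, so e_1 = (0.6396, 0.6396, -0.4264).
e_1·a_2 = 0.6396·(-3) + 0.6396·0 + (-0.4264)·(-4) = -0.2132.
u_2 = a_2 + 0.2132·e_1 = (-2.8636, 0.1364, -4.0909).

u_2 = (-2.8636, 0.1364, -4.0909)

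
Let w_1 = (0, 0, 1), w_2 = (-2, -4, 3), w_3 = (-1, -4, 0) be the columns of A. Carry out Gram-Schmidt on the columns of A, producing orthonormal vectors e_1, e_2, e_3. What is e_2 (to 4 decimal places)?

w_1 = (0, 0, 1); ‖w_1‖ = 1.0000, so e_1 = (0.0000, 0.0000, 1.0000).
e_1·w_2 = 0.0000·(-2) + 0.0000·(-4) + 1.0000·3 = 3.0000.
u_2 = w_2 − 3.0000·e_1 = (-2.0000, -4.0000, 0.0000).
‖u_2‖ = 4.4721, so e_2 = (-0.4472, -0.8944, 0.0000).

e_2 = (-0.4472, -0.8944, 0.0000)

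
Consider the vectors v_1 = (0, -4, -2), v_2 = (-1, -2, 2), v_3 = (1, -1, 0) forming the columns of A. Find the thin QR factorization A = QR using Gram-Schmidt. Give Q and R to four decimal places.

v_1 = (0, -4, -2); ‖v_1‖ = 4.4721, so e_1 = (0.0000, -0.8944, -0.4472).
e_1·v_2 = 0.0000·(-1) + (-0.8944)·(-2) + (-0.4472)·2 = 0.8944.
u_2 = v_2 − 0.8944·e_1 = (-1.0000, -1.2000, 2.4000).
‖u_2‖ = 2.8636, so e_2 = (-0.3492, -0.4191, 0.8381).
e_1·v_3 = 0.0000·1 + (-0.8944)·(-1) + (-0.4472)·0 = 0.8944; e_2·v_3 = (-0.3492)·1 + (-0.4191)·(-1) + 0.8381·0 = 0.0698.
u_3 = v_3 − 0.8944·e_1 − 0.0698·e_2 = (1.0244, -0.1707, 0.3415).
‖u_3‖ = 1.0932, so e_3 = (0.9370, -0.1562, 0.3123).

Q = [[0.0000, -0.3492, 0.9370], [-0.8944, -0.4191, -0.1562], [-0.4472, 0.8381, 0.3123]], R = [[4.4721, 0.8944, 0.8944], [0.0000, 2.8636, 0.0698], [0.0000, 0.0000, 1.0932]]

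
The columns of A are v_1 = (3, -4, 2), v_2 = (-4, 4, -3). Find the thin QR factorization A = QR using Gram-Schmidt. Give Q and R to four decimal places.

v_1 = (3, -4, 2); ‖v_1‖ = 5.3852, so e_1 = (0.5571, -0.7428, 0.3714).
e_1·v_2 = 0.5571·(-4) + (-0.7428)·4 + 0.3714·(-3) = -6.3136.
u_2 = v_2 + 6.3136·e_1 = (-0.4828, -0.6897, -0.6552).
‖u_2‖ = 1.0667, so e_2 = (-0.4526, -0.6465, -0.6142).

Q = [[0.5571, -0.4526], [-0.7428, -0.6465], [0.3714, -0.6142]], R = [[5.3852, -6.3136], [0.0000, 1.0667]]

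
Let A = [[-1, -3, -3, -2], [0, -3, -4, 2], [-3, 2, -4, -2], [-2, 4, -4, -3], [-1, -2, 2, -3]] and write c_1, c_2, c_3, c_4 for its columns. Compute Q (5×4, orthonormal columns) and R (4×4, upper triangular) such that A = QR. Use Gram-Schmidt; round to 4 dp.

e_1 = c_1/‖c_1‖ = (-1, 0, -3, -2, -1)/3.8730 = (-0.2582, 0.0000, -0.7746, -0.5164, -0.2582).
r_{12} = e_1·c_2 = -2.3238.
u_2 = c_2 + 2.3238·e_1 = (-3.6000, -3.0000, 0.2000, 2.8000, -2.6000).
‖u_2‖ = 6.0498, so e_2 = (-0.5951, -0.4959, 0.0331, 0.4628, -0.4298).
r_{13} = e_1·c_3 = 5.4222; r_{23} = e_2·c_3 = 0.9257.
u_3 = c_3 − 5.4222·e_1 − 0.9257·e_2 = (-1.0492, -3.5410, 0.1694, -1.6284, 3.7978).
‖u_3‖ = 5.5447, so e_3 = (-0.1892, -0.6386, 0.0306, -0.2937, 0.6850).
r_{14} = e_1·c_4 = 4.3894; r_{24} = e_2·c_4 = 0.0331; r_{34} = e_3·c_4 = -2.1337.
u_4 = c_4 − 4.3894·e_1 − 0.0331·e_2 + 2.1337·e_3 = (-1.2507, 0.6538, 1.4641, -1.3753, -0.3910).
‖u_4‖ = 2.4859, so e_4 = (-0.5031, 0.2630, 0.5890, -0.5532, -0.1573).

Q = [[-0.2582, -0.5951, -0.1892, -0.5031], [0.0000, -0.4959, -0.6386, 0.2630], [-0.7746, 0.0331, 0.0306, 0.5890], [-0.5164, 0.4628, -0.2937, -0.5532], [-0.2582, -0.4298, 0.6850, -0.1573]], R = [[3.8730, -2.3238, 5.4222, 4.3894], [0.0000, 6.0498, 0.9257, 0.0331], [0.0000, 0.0000, 5.5447, -2.1337], [0.0000, 0.0000, 0.0000, 2.4859]]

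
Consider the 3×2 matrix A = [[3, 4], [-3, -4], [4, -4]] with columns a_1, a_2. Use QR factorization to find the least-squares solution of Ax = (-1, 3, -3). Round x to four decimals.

x = (-0.7143, 0.0357)

e_1 = a_1/‖a_1‖ = (3, -3, 4)/5.8310 = (0.5145, -0.5145, 0.6860).
r_{12} = e_1·a_2 = 1.3720.
u_2 = a_2 − 1.3720·e_1 = (3.2941, -3.2941, -4.9412).
‖u_2‖ = 6.7910, so e_2 = (0.4851, -0.4851, -0.7276).
Qᵀb = (-4.1160, 0.2425).
Back-substitute: x_2 = 0.2425/6.7910 = 0.0357.
x_1 = (-4.1160 − 1.3720·0.0357)/5.8310 = -0.7143.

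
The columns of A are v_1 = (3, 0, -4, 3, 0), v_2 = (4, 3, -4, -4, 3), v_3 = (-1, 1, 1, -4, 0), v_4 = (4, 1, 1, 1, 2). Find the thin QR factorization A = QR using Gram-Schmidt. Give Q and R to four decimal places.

e_1 = v_1/‖v_1‖ = (3, 0, -4, 3, 0)/5.8310 = (0.5145, 0.0000, -0.6860, 0.5145, 0.0000).
r_{12} = e_1·v_2 = 2.7440.
u_2 = v_2 − 2.7440·e_1 = (2.5882, 3.0000, -2.1176, -5.4118, 3.0000).
‖u_2‖ = 7.6466, so e_2 = (0.3385, 0.3923, -0.2769, -0.7077, 0.3923).
r_{13} = e_1·v_3 = -3.2585; r_{23} = e_2·v_3 = 2.6078.
u_3 = v_3 + 3.2585·e_1 − 2.6078·e_2 = (-0.2062, -0.0231, -0.5131, -0.4779, -1.0231).
‖u_3‖ = 1.2576, so e_3 = (-0.1640, -0.0184, -0.4080, -0.3800, -0.8136).
r_{14} = e_1·v_4 = 1.8865; r_{24} = e_2·v_4 = 1.5462; r_{34} = e_3·v_4 = -3.0895.
u_4 = v_4 − 1.8865·e_1 − 1.5462·e_2 + 3.0895·e_3 = (1.9994, 0.3365, 1.4618, -0.0503, -1.1202).
‖u_4‖ = 2.7395, so e_4 = (0.7298, 0.1228, 0.5336, -0.0183, -0.4089).

Q = [[0.5145, 0.3385, -0.1640, 0.7298], [0.0000, 0.3923, -0.0184, 0.1228], [-0.6860, -0.2769, -0.4080, 0.5336], [0.5145, -0.7077, -0.3800, -0.0183], [0.0000, 0.3923, -0.8136, -0.4089]], R = [[5.8310, 2.7440, -3.2585, 1.8865], [0.0000, 7.6466, 2.6078, 1.5462], [0.0000, 0.0000, 1.2576, -3.0895], [0.0000, 0.0000, 0.0000, 2.7395]]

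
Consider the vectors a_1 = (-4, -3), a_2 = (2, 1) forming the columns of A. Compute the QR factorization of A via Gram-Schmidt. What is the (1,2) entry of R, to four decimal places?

r_{12} = -2.2000

e_1 = a_1/‖a_1‖ = (-4, -3)/5.0000 = (-0.8000, -0.6000).
r_{12} = e_1·a_2 = -2.2000.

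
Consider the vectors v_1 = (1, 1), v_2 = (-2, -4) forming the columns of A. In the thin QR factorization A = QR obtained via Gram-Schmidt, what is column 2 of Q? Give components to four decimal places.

v_1 = (1, 1); ‖v_1‖ = 1.4142, so e_1 = (0.7071, 0.7071).
e_1·v_2 = 0.7071·(-2) + 0.7071·(-4) = -4.2426.
u_2 = v_2 + 4.2426·e_1 = (1.0000, -1.0000).
‖u_2‖ = 1.4142, so e_2 = (0.7071, -0.7071).

e_2 = (0.7071, -0.7071)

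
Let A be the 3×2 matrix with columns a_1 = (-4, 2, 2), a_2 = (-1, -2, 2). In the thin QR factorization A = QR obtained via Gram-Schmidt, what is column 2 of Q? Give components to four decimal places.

q_2 = (-0.1155, -0.8083, 0.5774)

q_1 = a_1/‖a_1‖ = (-4, 2, 2)/4.8990 = (-0.8165, 0.4082, 0.4082).
r_{12} = q_1·a_2 = 0.8165.
u_2 = a_2 − 0.8165·q_1 = (-0.3333, -2.3333, 1.6667).
‖u_2‖ = 2.8868, so q_2 = (-0.1155, -0.8083, 0.5774).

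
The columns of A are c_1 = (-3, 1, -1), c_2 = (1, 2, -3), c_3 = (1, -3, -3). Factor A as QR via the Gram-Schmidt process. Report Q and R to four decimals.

Q = [[-0.9045, 0.4185, -0.0816], [0.3015, 0.4924, -0.8165], [-0.3015, -0.7632, -0.5715]], R = [[3.3166, 0.6030, -0.9045], [0.0000, 3.6927, 1.2309], [0.0000, 0.0000, 4.0825]]

q_1 = c_1/‖c_1‖ = (-3, 1, -1)/3.3166 = (-0.9045, 0.3015, -0.3015).
r_{12} = q_1·c_2 = 0.6030.
u_2 = c_2 − 0.6030·q_1 = (1.5455, 1.8182, -2.8182).
‖u_2‖ = 3.6927, so q_2 = (0.4185, 0.4924, -0.7632).
r_{13} = q_1·c_3 = -0.9045; r_{23} = q_2·c_3 = 1.2309.
u_3 = c_3 + 0.9045·q_1 − 1.2309·q_2 = (-0.3333, -3.3333, -2.3333).
‖u_3‖ = 4.0825, so q_3 = (-0.0816, -0.8165, -0.5715).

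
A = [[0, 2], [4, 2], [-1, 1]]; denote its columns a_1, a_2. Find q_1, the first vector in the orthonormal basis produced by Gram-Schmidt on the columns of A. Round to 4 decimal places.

q_1 = a_1/‖a_1‖ = (0, 4, -1)/4.1231 = (0.0000, 0.9701, -0.2425).

q_1 = (0.0000, 0.9701, -0.2425)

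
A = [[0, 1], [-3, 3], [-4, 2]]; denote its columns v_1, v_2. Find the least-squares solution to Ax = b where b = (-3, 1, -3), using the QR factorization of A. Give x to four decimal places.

v_1 = (0, -3, -4); ‖v_1‖ = 5.0000, so e_1 = (0.0000, -0.6000, -0.8000).
e_1·v_2 = 0.0000·1 + (-0.6000)·3 + (-0.8000)·2 = -3.4000.
u_2 = v_2 + 3.4000·e_1 = (1.0000, 0.9600, -0.7200).
‖u_2‖ = 1.5620, so e_2 = (0.6402, 0.6146, -0.4609).
Qᵀb = (1.8000, 0.0768).
Back-substitute: x_2 = 0.0768/1.5620 = 0.0492.
x_1 = (1.8000 + 3.4000·0.0492)/5.0000 = 0.3934.

x = (0.3934, 0.0492)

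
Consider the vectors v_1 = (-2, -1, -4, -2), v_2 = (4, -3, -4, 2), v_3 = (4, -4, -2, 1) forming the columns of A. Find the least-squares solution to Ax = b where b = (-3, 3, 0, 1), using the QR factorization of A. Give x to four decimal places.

x = (-0.0762, 0.8368, -1.4769)

v_1 = (-2, -1, -4, -2); ‖v_1‖ = 5.0000, so e_1 = (-0.4000, -0.2000, -0.8000, -0.4000).
e_1·v_2 = (-0.4000)·4 + (-0.2000)·(-3) + (-0.8000)·(-4) + (-0.4000)·2 = 1.4000.
u_2 = v_2 − 1.4000·e_1 = (4.5600, -2.7200, -2.8800, 2.5600).
‖u_2‖ = 6.5605, so e_2 = (0.6951, -0.4146, -0.4390, 0.3902).
e_1·v_3 = (-0.4000)·4 + (-0.2000)·(-4) + (-0.8000)·(-2) + (-0.4000)·1 = 0.4000; e_2·v_3 = 0.6951·4 + (-0.4146)·(-4) + (-0.4390)·(-2) + 0.3902·1 = 5.7069.
u_3 = v_3 − 0.4000·e_1 − 5.7069·e_2 = (0.1933, -1.5539, 0.8253, -1.0669).
‖u_3‖ = 2.0667, so e_3 = (0.0935, -0.7519, 0.3993, -0.5162).
Qᵀb = (0.2000, -2.9388, -3.0524).
Back-substitute: x_3 = -3.0524/2.0667 = -1.4769.
x_2 = (-2.9388 − 5.7069·(-1.4769))/6.5605 = 0.8368.
x_1 = (0.2000 − 1.4000·0.8368 − 0.4000·(-1.4769))/5.0000 = -0.0762.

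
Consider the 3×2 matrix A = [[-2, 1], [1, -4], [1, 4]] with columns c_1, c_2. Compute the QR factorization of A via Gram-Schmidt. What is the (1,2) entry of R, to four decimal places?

r_{12} = -0.8165

c_1 = (-2, 1, 1); ‖c_1‖ = 2.4495, so e_1 = (-0.8165, 0.4082, 0.4082).
r_{12} = e_1·c_2 = -0.8165.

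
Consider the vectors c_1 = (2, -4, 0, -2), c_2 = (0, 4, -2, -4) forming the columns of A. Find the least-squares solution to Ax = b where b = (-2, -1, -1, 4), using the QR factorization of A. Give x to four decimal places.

c_1 = (2, -4, 0, -2); ‖c_1‖ = 4.8990, so q_1 = (0.4082, -0.8165, 0.0000, -0.4082).
q_1·c_2 = 0.4082·0 + (-0.8165)·4 + 0.0000·(-2) + (-0.4082)·(-4) = -1.6330.
u_2 = c_2 + 1.6330·q_1 = (0.6667, 2.6667, -2.0000, -4.6667).
‖u_2‖ = 5.7735, so q_2 = (0.1155, 0.4619, -0.3464, -0.8083).
Qᵀb = (-1.6330, -3.5796).
Back-substitute: x_2 = -3.5796/5.7735 = -0.6200.
x_1 = (-1.6330 + 1.6330·(-0.6200))/4.8990 = -0.5400.

x = (-0.5400, -0.6200)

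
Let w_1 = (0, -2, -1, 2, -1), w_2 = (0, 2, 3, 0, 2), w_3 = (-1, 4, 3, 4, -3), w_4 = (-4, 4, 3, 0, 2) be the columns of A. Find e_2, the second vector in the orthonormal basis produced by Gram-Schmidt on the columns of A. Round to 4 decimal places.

e_2 = (0.0000, 0.0670, 0.7039, 0.6034, 0.3687)

e_1 = w_1/‖w_1‖ = (0, -2, -1, 2, -1)/3.1623 = (0.0000, -0.6325, -0.3162, 0.6325, -0.3162).
r_{12} = e_1·w_2 = -2.8460.
u_2 = w_2 + 2.8460·e_1 = (0.0000, 0.2000, 2.1000, 1.8000, 1.1000).
‖u_2‖ = 2.9833, so e_2 = (0.0000, 0.0670, 0.7039, 0.6034, 0.3687).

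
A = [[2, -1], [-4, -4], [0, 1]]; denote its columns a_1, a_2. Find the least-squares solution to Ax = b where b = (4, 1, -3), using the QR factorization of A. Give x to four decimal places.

x = (1.3780, -1.6829)

e_1 = a_1/‖a_1‖ = (2, -4, 0)/4.4721 = (0.4472, -0.8944, 0.0000).
r_{12} = e_1·a_2 = 3.1305.
u_2 = a_2 − 3.1305·e_1 = (-2.4000, -1.2000, 1.0000).
‖u_2‖ = 2.8636, so e_2 = (-0.8381, -0.4191, 0.3492).
Qᵀb = (0.8944, -4.8192).
Back-substitute: x_2 = -4.8192/2.8636 = -1.6829.
x_1 = (0.8944 − 3.1305·(-1.6829))/4.4721 = 1.3780.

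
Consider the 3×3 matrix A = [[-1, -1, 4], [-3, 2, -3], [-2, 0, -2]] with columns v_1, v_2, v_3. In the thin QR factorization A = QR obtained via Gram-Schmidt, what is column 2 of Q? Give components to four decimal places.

v_1 = (-1, -3, -2); ‖v_1‖ = 3.7417, so e_1 = (-0.2673, -0.8018, -0.5345).
e_1·v_2 = (-0.2673)·(-1) + (-0.8018)·2 + (-0.5345)·0 = -1.3363.
u_2 = v_2 + 1.3363·e_1 = (-1.3571, 0.9286, -0.7143).
‖u_2‖ = 1.7928, so e_2 = (-0.7570, 0.5179, -0.3984).

e_2 = (-0.7570, 0.5179, -0.3984)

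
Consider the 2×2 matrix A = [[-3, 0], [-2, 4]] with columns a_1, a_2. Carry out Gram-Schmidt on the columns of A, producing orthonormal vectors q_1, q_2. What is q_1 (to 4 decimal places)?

q_1 = (-0.8321, -0.5547)

q_1 = a_1/‖a_1‖ = (-3, -2)/3.6056 = (-0.8321, -0.5547).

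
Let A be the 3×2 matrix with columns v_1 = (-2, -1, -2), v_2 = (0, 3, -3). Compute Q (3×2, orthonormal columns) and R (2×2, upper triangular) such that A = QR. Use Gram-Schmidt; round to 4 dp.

Q = [[-0.6667, 0.1617], [-0.3333, 0.8085], [-0.6667, -0.5659]], R = [[3.0000, 1.0000], [0.0000, 4.1231]]

q_1 = v_1/‖v_1‖ = (-2, -1, -2)/3.0000 = (-0.6667, -0.3333, -0.6667).
r_{12} = q_1·v_2 = 1.0000.
u_2 = v_2 − 1.0000·q_1 = (0.6667, 3.3333, -2.3333).
‖u_2‖ = 4.1231, so q_2 = (0.1617, 0.8085, -0.5659).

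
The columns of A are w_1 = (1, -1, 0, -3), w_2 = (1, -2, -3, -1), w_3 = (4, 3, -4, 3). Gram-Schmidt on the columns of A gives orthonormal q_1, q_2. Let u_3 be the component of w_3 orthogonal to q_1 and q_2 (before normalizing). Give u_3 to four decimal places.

u_3 = (4.2868, 3.6822, -1.0930, 0.2016)

w_1 = (1, -1, 0, -3); ‖w_1‖ = 3.3166, so q_1 = (0.3015, -0.3015, 0.0000, -0.9045).
q_1·w_2 = 0.3015·1 + (-0.3015)·(-2) + 0.0000·(-3) + (-0.9045)·(-1) = 1.8091.
u_2 = w_2 − 1.8091·q_1 = (0.4545, -1.4545, -3.0000, 0.6364).
‖u_2‖ = 3.4245, so q_2 = (0.1327, -0.4247, -0.8760, 0.1858).
q_1·w_3 = 0.3015·4 + (-0.3015)·3 + 0.0000·(-4) + (-0.9045)·3 = -2.4121; q_2·w_3 = 0.1327·4 + (-0.4247)·3 + (-0.8760)·(-4) + 0.1858·3 = 3.3183.
u_3 = w_3 + 2.4121·q_1 − 3.3183·q_2 = (4.2868, 3.6822, -1.0930, 0.2016).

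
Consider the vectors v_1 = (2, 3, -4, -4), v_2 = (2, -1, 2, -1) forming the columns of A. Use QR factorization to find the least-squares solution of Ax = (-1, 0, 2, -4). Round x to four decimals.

x = (0.1769, 0.6531)

v_1 = (2, 3, -4, -4); ‖v_1‖ = 6.7082, so q_1 = (0.2981, 0.4472, -0.5963, -0.5963).
q_1·v_2 = 0.2981·2 + 0.4472·(-1) + (-0.5963)·2 + (-0.5963)·(-1) = -0.4472.
u_2 = v_2 + 0.4472·q_1 = (2.1333, -0.8000, 1.7333, -1.2667).
‖u_2‖ = 3.1305, so q_2 = (0.6815, -0.2556, 0.5537, -0.4046).
Qᵀb = (0.8944, 2.0444).
Back-substitute: x_2 = 2.0444/3.1305 = 0.6531.
x_1 = (0.8944 + 0.4472·0.6531)/6.7082 = 0.1769.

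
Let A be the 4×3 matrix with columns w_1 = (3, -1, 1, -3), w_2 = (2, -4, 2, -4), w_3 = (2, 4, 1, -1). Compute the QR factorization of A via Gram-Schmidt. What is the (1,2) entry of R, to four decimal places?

q_1 = w_1/‖w_1‖ = (3, -1, 1, -3)/4.4721 = (0.6708, -0.2236, 0.2236, -0.6708).
r_{12} = q_1·w_2 = 5.3666.

r_{12} = 5.3666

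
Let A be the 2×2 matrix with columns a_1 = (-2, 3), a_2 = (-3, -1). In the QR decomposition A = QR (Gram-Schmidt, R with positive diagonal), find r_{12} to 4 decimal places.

r_{12} = 0.8321

a_1 = (-2, 3); ‖a_1‖ = 3.6056, so e_1 = (-0.5547, 0.8321).
r_{12} = e_1·a_2 = 0.8321.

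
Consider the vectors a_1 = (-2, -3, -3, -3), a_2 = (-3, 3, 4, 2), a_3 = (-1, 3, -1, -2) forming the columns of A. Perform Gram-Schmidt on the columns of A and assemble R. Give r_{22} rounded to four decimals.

a_1 = (-2, -3, -3, -3); ‖a_1‖ = 5.5678, so q_1 = (-0.3592, -0.5388, -0.5388, -0.5388).
q_1·a_2 = (-0.3592)·(-3) + (-0.5388)·3 + (-0.5388)·4 + (-0.5388)·2 = -3.7717.
u_2 = a_2 + 3.7717·q_1 = (-4.3548, 0.9677, 1.9677, -0.0323).
r_{22} = ‖u_2‖ = 4.8759.

r_{22} = 4.8759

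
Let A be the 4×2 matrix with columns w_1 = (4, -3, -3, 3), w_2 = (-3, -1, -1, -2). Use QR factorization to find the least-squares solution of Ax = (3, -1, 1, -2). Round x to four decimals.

x = (0.0599, -0.2854)

w_1 = (4, -3, -3, 3); ‖w_1‖ = 6.5574, so e_1 = (0.6100, -0.4575, -0.4575, 0.4575).
e_1·w_2 = 0.6100·(-3) + (-0.4575)·(-1) + (-0.4575)·(-1) + 0.4575·(-2) = -1.8300.
u_2 = w_2 + 1.8300·e_1 = (-1.8837, -1.8372, -1.8372, -1.1628).
‖u_2‖ = 3.4134, so e_2 = (-0.5519, -0.5382, -0.5382, -0.3407).
Qᵀb = (0.9150, -0.9743).
Back-substitute: x_2 = -0.9743/3.4134 = -0.2854.
x_1 = (0.9150 + 1.8300·(-0.2854))/6.5574 = 0.0599.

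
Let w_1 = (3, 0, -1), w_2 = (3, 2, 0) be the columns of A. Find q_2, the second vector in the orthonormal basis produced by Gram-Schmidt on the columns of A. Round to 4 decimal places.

q_2 = (0.1355, 0.9035, 0.4066)

q_1 = w_1/‖w_1‖ = (3, 0, -1)/3.1623 = (0.9487, 0.0000, -0.3162).
r_{12} = q_1·w_2 = 2.8460.
u_2 = w_2 − 2.8460·q_1 = (0.3000, 2.0000, 0.9000).
‖u_2‖ = 2.2136, so q_2 = (0.1355, 0.9035, 0.4066).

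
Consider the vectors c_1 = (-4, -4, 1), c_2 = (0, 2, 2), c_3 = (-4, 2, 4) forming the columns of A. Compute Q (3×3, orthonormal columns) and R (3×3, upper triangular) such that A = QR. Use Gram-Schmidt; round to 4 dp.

c_1 = (-4, -4, 1); ‖c_1‖ = 5.7446, so q_1 = (-0.6963, -0.6963, 0.1741).
q_1·c_2 = (-0.6963)·0 + (-0.6963)·2 + 0.1741·2 = -1.0445.
u_2 = c_2 + 1.0445·q_1 = (-0.7273, 1.2727, 2.1818).
‖u_2‖ = 2.6285, so q_2 = (-0.2767, 0.4842, 0.8301).
q_1·c_3 = (-0.6963)·(-4) + (-0.6963)·2 + 0.1741·4 = 2.0889; q_2·c_3 = (-0.2767)·(-4) + 0.4842·2 + 0.8301·4 = 5.3954.
u_3 = c_3 − 2.0889·q_1 − 5.3954·q_2 = (-1.0526, 0.8421, -0.8421).
‖u_3‖ = 1.5894, so q_3 = (-0.6623, 0.5298, -0.5298).

Q = [[-0.6963, -0.2767, -0.6623], [-0.6963, 0.4842, 0.5298], [0.1741, 0.8301, -0.5298]], R = [[5.7446, -1.0445, 2.0889], [0.0000, 2.6285, 5.3954], [0.0000, 0.0000, 1.5894]]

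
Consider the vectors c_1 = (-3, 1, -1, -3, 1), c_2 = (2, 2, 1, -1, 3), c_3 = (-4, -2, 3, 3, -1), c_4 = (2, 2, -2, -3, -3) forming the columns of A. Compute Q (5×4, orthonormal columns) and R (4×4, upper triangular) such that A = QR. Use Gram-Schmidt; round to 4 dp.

e_1 = c_1/‖c_1‖ = (-3, 1, -1, -3, 1)/4.5826 = (-0.6547, 0.2182, -0.2182, -0.6547, 0.2182).
r_{12} = e_1·c_2 = 0.2182.
u_2 = c_2 − 0.2182·e_1 = (2.1429, 1.9524, 1.0476, -0.8571, 2.9524).
‖u_2‖ = 4.3534, so e_2 = (0.4922, 0.4485, 0.2406, -0.1969, 0.6782).
r_{13} = e_1·c_3 = -0.6547; r_{23} = e_2·c_3 = -3.4127.
u_3 = c_3 + 0.6547·e_1 + 3.4127·e_2 = (-2.7487, -0.3266, 3.6784, 1.8995, 1.4573).
‖u_3‖ = 5.1889, so e_3 = (-0.5297, -0.0629, 0.7089, 0.3661, 0.2808).
r_{14} = e_1·c_4 = 0.8729; r_{24} = e_2·c_4 = -0.0438; r_{34} = e_3·c_4 = -4.5439.
u_4 = c_4 − 0.8729·e_1 + 0.0438·e_2 + 4.5439·e_3 = (0.1859, 1.5431, 1.4222, -0.7738, -1.8847).
‖u_4‖ = 2.9307, so e_4 = (0.0634, 0.5265, 0.4853, -0.2640, -0.6431).

Q = [[-0.6547, 0.4922, -0.5297, 0.0634], [0.2182, 0.4485, -0.0629, 0.5265], [-0.2182, 0.2406, 0.7089, 0.4853], [-0.6547, -0.1969, 0.3661, -0.2640], [0.2182, 0.6782, 0.2808, -0.6431]], R = [[4.5826, 0.2182, -0.6547, 0.8729], [0.0000, 4.3534, -3.4127, -0.0438], [0.0000, 0.0000, 5.1889, -4.5439], [0.0000, 0.0000, 0.0000, 2.9307]]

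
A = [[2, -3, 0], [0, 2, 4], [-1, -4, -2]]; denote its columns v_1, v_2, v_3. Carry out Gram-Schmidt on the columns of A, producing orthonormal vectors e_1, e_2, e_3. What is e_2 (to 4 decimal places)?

e_1 = v_1/‖v_1‖ = (2, 0, -1)/2.2361 = (0.8944, 0.0000, -0.4472).
r_{12} = e_1·v_2 = -0.8944.
u_2 = v_2 + 0.8944·e_1 = (-2.2000, 2.0000, -4.4000).
‖u_2‖ = 5.3104, so e_2 = (-0.4143, 0.3766, -0.8286).

e_2 = (-0.4143, 0.3766, -0.8286)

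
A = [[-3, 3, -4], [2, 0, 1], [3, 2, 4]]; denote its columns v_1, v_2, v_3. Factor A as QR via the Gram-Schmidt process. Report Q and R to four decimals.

e_1 = v_1/‖v_1‖ = (-3, 2, 3)/4.6904 = (-0.6396, 0.4264, 0.6396).
r_{12} = e_1·v_2 = -0.6396.
u_2 = v_2 + 0.6396·e_1 = (2.5909, 0.2727, 2.4091).
‖u_2‖ = 3.5484, so e_2 = (0.7302, 0.0769, 0.6789).
r_{13} = e_1·v_3 = 5.5432; r_{23} = e_2·v_3 = -0.1281.
u_3 = v_3 − 5.5432·e_1 + 0.1281·e_2 = (-0.3610, -1.3538, 0.5415).
‖u_3‖ = 1.5021, so e_3 = (-0.2403, -0.9013, 0.3605).

Q = [[-0.6396, 0.7302, -0.2403], [0.4264, 0.0769, -0.9013], [0.6396, 0.6789, 0.3605]], R = [[4.6904, -0.6396, 5.5432], [0.0000, 3.5484, -0.1281], [0.0000, 0.0000, 1.5021]]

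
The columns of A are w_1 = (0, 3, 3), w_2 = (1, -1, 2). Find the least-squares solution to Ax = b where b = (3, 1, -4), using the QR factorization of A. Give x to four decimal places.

w_1 = (0, 3, 3); ‖w_1‖ = 4.2426, so e_1 = (0.0000, 0.7071, 0.7071).
e_1·w_2 = 0.0000·1 + 0.7071·(-1) + 0.7071·2 = 0.7071.
u_2 = w_2 − 0.7071·e_1 = (1.0000, -1.5000, 1.5000).
‖u_2‖ = 2.3452, so e_2 = (0.4264, -0.6396, 0.6396).
Qᵀb = (-2.1213, -1.9188).
Back-substitute: x_2 = -1.9188/2.3452 = -0.8182.
x_1 = (-2.1213 − 0.7071·(-0.8182))/4.2426 = -0.3636.

x = (-0.3636, -0.8182)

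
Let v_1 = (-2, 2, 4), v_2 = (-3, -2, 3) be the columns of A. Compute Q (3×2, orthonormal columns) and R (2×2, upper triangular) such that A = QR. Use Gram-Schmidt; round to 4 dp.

Q = [[-0.4082, -0.4929], [0.4082, -0.8514], [0.8165, 0.1792]], R = [[4.8990, 2.8577], [0.0000, 3.7193]]

e_1 = v_1/‖v_1‖ = (-2, 2, 4)/4.8990 = (-0.4082, 0.4082, 0.8165).
r_{12} = e_1·v_2 = 2.8577.
u_2 = v_2 − 2.8577·e_1 = (-1.8333, -3.1667, 0.6667).
‖u_2‖ = 3.7193, so e_2 = (-0.4929, -0.8514, 0.1792).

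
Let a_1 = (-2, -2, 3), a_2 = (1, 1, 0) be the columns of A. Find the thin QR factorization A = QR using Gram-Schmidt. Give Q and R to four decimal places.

Q = [[-0.4851, 0.5145], [-0.4851, 0.5145], [0.7276, 0.6860]], R = [[4.1231, -0.9701], [0.0000, 1.0290]]

q_1 = a_1/‖a_1‖ = (-2, -2, 3)/4.1231 = (-0.4851, -0.4851, 0.7276).
r_{12} = q_1·a_2 = -0.9701.
u_2 = a_2 + 0.9701·q_1 = (0.5294, 0.5294, 0.7059).
‖u_2‖ = 1.0290, so q_2 = (0.5145, 0.5145, 0.6860).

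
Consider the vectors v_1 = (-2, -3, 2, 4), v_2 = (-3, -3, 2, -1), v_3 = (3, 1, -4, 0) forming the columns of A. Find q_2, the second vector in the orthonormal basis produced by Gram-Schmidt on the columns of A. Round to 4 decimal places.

v_1 = (-2, -3, 2, 4); ‖v_1‖ = 5.7446, so q_1 = (-0.3482, -0.5222, 0.3482, 0.6963).
q_1·v_2 = (-0.3482)·(-3) + (-0.5222)·(-3) + 0.3482·2 + 0.6963·(-1) = 2.6112.
u_2 = v_2 − 2.6112·q_1 = (-2.0909, -1.6364, 1.0909, -2.8182).
‖u_2‖ = 4.0227, so q_2 = (-0.5198, -0.4068, 0.2712, -0.7006).

q_2 = (-0.5198, -0.4068, 0.2712, -0.7006)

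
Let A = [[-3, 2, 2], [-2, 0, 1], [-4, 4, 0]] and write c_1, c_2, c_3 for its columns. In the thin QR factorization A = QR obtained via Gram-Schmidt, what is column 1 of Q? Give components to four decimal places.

q_1 = (-0.5571, -0.3714, -0.7428)

c_1 = (-3, -2, -4); ‖c_1‖ = 5.3852, so q_1 = (-0.5571, -0.3714, -0.7428).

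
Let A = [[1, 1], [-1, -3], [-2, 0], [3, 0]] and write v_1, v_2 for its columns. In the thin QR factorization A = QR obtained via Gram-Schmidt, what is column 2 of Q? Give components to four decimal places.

e_2 = (0.2454, -0.9145, 0.1784, -0.2677)

v_1 = (1, -1, -2, 3); ‖v_1‖ = 3.8730, so e_1 = (0.2582, -0.2582, -0.5164, 0.7746).
e_1·v_2 = 0.2582·1 + (-0.2582)·(-3) + (-0.5164)·0 + 0.7746·0 = 1.0328.
u_2 = v_2 − 1.0328·e_1 = (0.7333, -2.7333, 0.5333, -0.8000).
‖u_2‖ = 2.9889, so e_2 = (0.2454, -0.9145, 0.1784, -0.2677).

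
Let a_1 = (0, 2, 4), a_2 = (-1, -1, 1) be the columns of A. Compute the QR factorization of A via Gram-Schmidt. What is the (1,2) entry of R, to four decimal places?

r_{12} = 0.4472

a_1 = (0, 2, 4); ‖a_1‖ = 4.4721, so e_1 = (0.0000, 0.4472, 0.8944).
r_{12} = e_1·a_2 = 0.4472.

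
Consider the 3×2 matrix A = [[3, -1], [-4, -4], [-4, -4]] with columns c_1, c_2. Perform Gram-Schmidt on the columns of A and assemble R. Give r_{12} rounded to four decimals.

q_1 = c_1/‖c_1‖ = (3, -4, -4)/6.4031 = (0.4685, -0.6247, -0.6247).
r_{12} = q_1·c_2 = 4.5290.

r_{12} = 4.5290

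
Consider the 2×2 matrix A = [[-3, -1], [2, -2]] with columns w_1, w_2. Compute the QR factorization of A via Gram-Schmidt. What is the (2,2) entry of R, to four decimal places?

r_{22} = 2.2188

w_1 = (-3, 2); ‖w_1‖ = 3.6056, so q_1 = (-0.8321, 0.5547).
q_1·w_2 = (-0.8321)·(-1) + 0.5547·(-2) = -0.2774.
u_2 = w_2 + 0.2774·q_1 = (-1.2308, -1.8462).
r_{22} = ‖u_2‖ = 2.2188.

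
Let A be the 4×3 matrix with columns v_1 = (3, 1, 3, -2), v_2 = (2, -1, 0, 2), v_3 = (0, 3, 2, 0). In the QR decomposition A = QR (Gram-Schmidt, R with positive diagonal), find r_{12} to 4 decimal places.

r_{12} = 0.2085

v_1 = (3, 1, 3, -2); ‖v_1‖ = 4.7958, so e_1 = (0.6255, 0.2085, 0.6255, -0.4170).
r_{12} = e_1·v_2 = 0.2085.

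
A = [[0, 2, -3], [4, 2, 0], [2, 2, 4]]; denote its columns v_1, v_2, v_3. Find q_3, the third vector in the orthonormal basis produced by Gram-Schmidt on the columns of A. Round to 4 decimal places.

q_1 = v_1/‖v_1‖ = (0, 4, 2)/4.4721 = (0.0000, 0.8944, 0.4472).
r_{12} = q_1·v_2 = 2.6833.
u_2 = v_2 − 2.6833·q_1 = (2.0000, -0.4000, 0.8000).
‖u_2‖ = 2.1909, so q_2 = (0.9129, -0.1826, 0.3651).
r_{13} = q_1·v_3 = 1.7889; r_{23} = q_2·v_3 = -1.2780.
u_3 = v_3 − 1.7889·q_1 + 1.2780·q_2 = (-1.8333, -1.8333, 3.6667).
‖u_3‖ = 4.4907, so q_3 = (-0.4082, -0.4082, 0.8165).

q_3 = (-0.4082, -0.4082, 0.8165)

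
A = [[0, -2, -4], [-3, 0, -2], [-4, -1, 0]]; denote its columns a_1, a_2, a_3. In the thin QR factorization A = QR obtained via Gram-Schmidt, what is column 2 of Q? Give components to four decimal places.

q_2 = (-0.9578, 0.2299, -0.1724)

a_1 = (0, -3, -4); ‖a_1‖ = 5.0000, so q_1 = (0.0000, -0.6000, -0.8000).
q_1·a_2 = 0.0000·(-2) + (-0.6000)·0 + (-0.8000)·(-1) = 0.8000.
u_2 = a_2 − 0.8000·q_1 = (-2.0000, 0.4800, -0.3600).
‖u_2‖ = 2.0881, so q_2 = (-0.9578, 0.2299, -0.1724).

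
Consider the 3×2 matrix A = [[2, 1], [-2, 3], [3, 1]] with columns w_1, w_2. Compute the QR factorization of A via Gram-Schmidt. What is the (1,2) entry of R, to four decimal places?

r_{12} = -0.2425

q_1 = w_1/‖w_1‖ = (2, -2, 3)/4.1231 = (0.4851, -0.4851, 0.7276).
r_{12} = q_1·w_2 = -0.2425.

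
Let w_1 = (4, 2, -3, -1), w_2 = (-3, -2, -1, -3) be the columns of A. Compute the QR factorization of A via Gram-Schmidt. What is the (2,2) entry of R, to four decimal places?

w_1 = (4, 2, -3, -1); ‖w_1‖ = 5.4772, so q_1 = (0.7303, 0.3651, -0.5477, -0.1826).
q_1·w_2 = 0.7303·(-3) + 0.3651·(-2) + (-0.5477)·(-1) + (-0.1826)·(-3) = -1.8257.
u_2 = w_2 + 1.8257·q_1 = (-1.6667, -1.3333, -2.0000, -3.3333).
r_{22} = ‖u_2‖ = 4.4347.

r_{22} = 4.4347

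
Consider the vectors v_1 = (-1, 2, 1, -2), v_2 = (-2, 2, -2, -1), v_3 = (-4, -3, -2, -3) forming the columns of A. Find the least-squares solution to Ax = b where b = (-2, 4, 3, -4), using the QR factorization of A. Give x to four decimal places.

v_1 = (-1, 2, 1, -2); ‖v_1‖ = 3.1623, so e_1 = (-0.3162, 0.6325, 0.3162, -0.6325).
e_1·v_2 = (-0.3162)·(-2) + 0.6325·2 + 0.3162·(-2) + (-0.6325)·(-1) = 1.8974.
u_2 = v_2 − 1.8974·e_1 = (-1.4000, 0.8000, -2.6000, 0.2000).
‖u_2‖ = 3.0659, so e_2 = (-0.4566, 0.2609, -0.8480, 0.0652).
e_1·v_3 = (-0.3162)·(-4) + 0.6325·(-3) + 0.3162·(-2) + (-0.6325)·(-3) = 0.6325; e_2·v_3 = (-0.4566)·(-4) + 0.2609·(-3) + (-0.8480)·(-2) + 0.0652·(-3) = 2.5441.
u_3 = v_3 − 0.6325·e_1 − 2.5441·e_2 = (-2.6383, -4.0638, -0.0426, -2.7660).
‖u_3‖ = 5.5792, so e_3 = (-0.4729, -0.7284, -0.0076, -0.4958).
Qᵀb = (6.6408, -0.8480, -0.0076).
Back-substitute: x_3 = -0.0076/5.5792 = -0.0014.
x_2 = (-0.8480 − 2.5441·(-0.0014))/3.0659 = -0.2755.
x_1 = (6.6408 − 1.8974·(-0.2755) − 0.6325·(-0.0014))/3.1623 = 2.2656.

x = (2.2656, -0.2755, -0.0014)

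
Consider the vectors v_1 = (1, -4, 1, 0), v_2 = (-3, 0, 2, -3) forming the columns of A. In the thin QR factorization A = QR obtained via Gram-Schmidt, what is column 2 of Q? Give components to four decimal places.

e_2 = (-0.6286, -0.0474, 0.4388, -0.6404)

v_1 = (1, -4, 1, 0); ‖v_1‖ = 4.2426, so e_1 = (0.2357, -0.9428, 0.2357, 0.0000).
e_1·v_2 = 0.2357·(-3) + (-0.9428)·0 + 0.2357·2 + 0.0000·(-3) = -0.2357.
u_2 = v_2 + 0.2357·e_1 = (-2.9444, -0.2222, 2.0556, -3.0000).
‖u_2‖ = 4.6845, so e_2 = (-0.6286, -0.0474, 0.4388, -0.6404).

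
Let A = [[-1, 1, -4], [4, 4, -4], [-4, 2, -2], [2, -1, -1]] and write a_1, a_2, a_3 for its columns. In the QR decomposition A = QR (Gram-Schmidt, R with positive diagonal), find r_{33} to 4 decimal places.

a_1 = (-1, 4, -4, 2); ‖a_1‖ = 6.0828, so q_1 = (-0.1644, 0.6576, -0.6576, 0.3288).
q_1·a_2 = (-0.1644)·1 + 0.6576·4 + (-0.6576)·2 + 0.3288·(-1) = 0.8220.
u_2 = a_2 − 0.8220·q_1 = (1.1351, 3.4595, 2.5405, -1.2703).
‖u_2‖ = 4.6178, so q_2 = (0.2458, 0.7492, 0.5502, -0.2751).
q_1·a_3 = (-0.1644)·(-4) + 0.6576·(-4) + (-0.6576)·(-2) + 0.3288·(-1) = -0.9864; q_2·a_3 = 0.2458·(-4) + 0.7492·(-4) + 0.5502·(-2) + (-0.2751)·(-1) = -4.8051.
u_3 = a_3 + 0.9864·q_1 + 4.8051·q_2 = (-2.9810, 0.2484, -0.0051, -1.9975).
r_{33} = ‖u_3‖ = 3.5969.

r_{33} = 3.5969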